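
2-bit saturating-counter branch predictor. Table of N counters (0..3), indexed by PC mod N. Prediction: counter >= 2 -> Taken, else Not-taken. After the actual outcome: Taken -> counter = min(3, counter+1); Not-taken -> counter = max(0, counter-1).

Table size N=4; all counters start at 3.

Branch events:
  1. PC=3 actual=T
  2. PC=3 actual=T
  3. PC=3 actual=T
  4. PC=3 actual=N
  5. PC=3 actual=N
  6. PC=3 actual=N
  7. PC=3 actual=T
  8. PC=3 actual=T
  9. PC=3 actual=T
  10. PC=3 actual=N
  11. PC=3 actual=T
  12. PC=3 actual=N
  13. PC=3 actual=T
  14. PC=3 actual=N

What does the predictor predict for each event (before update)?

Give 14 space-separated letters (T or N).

Ev 1: PC=3 idx=3 pred=T actual=T -> ctr[3]=3
Ev 2: PC=3 idx=3 pred=T actual=T -> ctr[3]=3
Ev 3: PC=3 idx=3 pred=T actual=T -> ctr[3]=3
Ev 4: PC=3 idx=3 pred=T actual=N -> ctr[3]=2
Ev 5: PC=3 idx=3 pred=T actual=N -> ctr[3]=1
Ev 6: PC=3 idx=3 pred=N actual=N -> ctr[3]=0
Ev 7: PC=3 idx=3 pred=N actual=T -> ctr[3]=1
Ev 8: PC=3 idx=3 pred=N actual=T -> ctr[3]=2
Ev 9: PC=3 idx=3 pred=T actual=T -> ctr[3]=3
Ev 10: PC=3 idx=3 pred=T actual=N -> ctr[3]=2
Ev 11: PC=3 idx=3 pred=T actual=T -> ctr[3]=3
Ev 12: PC=3 idx=3 pred=T actual=N -> ctr[3]=2
Ev 13: PC=3 idx=3 pred=T actual=T -> ctr[3]=3
Ev 14: PC=3 idx=3 pred=T actual=N -> ctr[3]=2

Answer: T T T T T N N N T T T T T T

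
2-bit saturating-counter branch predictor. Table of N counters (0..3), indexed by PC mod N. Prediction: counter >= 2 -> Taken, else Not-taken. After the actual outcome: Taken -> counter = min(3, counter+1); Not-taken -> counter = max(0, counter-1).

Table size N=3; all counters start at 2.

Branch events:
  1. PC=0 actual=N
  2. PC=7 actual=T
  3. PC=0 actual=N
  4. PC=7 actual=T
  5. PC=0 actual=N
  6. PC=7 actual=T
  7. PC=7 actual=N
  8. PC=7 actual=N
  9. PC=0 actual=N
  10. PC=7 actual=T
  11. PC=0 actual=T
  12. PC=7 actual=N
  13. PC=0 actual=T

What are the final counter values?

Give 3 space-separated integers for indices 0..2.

Ev 1: PC=0 idx=0 pred=T actual=N -> ctr[0]=1
Ev 2: PC=7 idx=1 pred=T actual=T -> ctr[1]=3
Ev 3: PC=0 idx=0 pred=N actual=N -> ctr[0]=0
Ev 4: PC=7 idx=1 pred=T actual=T -> ctr[1]=3
Ev 5: PC=0 idx=0 pred=N actual=N -> ctr[0]=0
Ev 6: PC=7 idx=1 pred=T actual=T -> ctr[1]=3
Ev 7: PC=7 idx=1 pred=T actual=N -> ctr[1]=2
Ev 8: PC=7 idx=1 pred=T actual=N -> ctr[1]=1
Ev 9: PC=0 idx=0 pred=N actual=N -> ctr[0]=0
Ev 10: PC=7 idx=1 pred=N actual=T -> ctr[1]=2
Ev 11: PC=0 idx=0 pred=N actual=T -> ctr[0]=1
Ev 12: PC=7 idx=1 pred=T actual=N -> ctr[1]=1
Ev 13: PC=0 idx=0 pred=N actual=T -> ctr[0]=2

Answer: 2 1 2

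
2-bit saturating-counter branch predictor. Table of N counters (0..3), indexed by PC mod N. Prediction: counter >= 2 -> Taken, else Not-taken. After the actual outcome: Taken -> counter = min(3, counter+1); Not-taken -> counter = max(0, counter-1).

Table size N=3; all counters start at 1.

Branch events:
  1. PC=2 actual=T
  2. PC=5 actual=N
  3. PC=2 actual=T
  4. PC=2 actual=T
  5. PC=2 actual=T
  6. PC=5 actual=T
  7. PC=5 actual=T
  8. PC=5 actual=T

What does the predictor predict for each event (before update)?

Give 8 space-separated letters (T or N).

Answer: N T N T T T T T

Derivation:
Ev 1: PC=2 idx=2 pred=N actual=T -> ctr[2]=2
Ev 2: PC=5 idx=2 pred=T actual=N -> ctr[2]=1
Ev 3: PC=2 idx=2 pred=N actual=T -> ctr[2]=2
Ev 4: PC=2 idx=2 pred=T actual=T -> ctr[2]=3
Ev 5: PC=2 idx=2 pred=T actual=T -> ctr[2]=3
Ev 6: PC=5 idx=2 pred=T actual=T -> ctr[2]=3
Ev 7: PC=5 idx=2 pred=T actual=T -> ctr[2]=3
Ev 8: PC=5 idx=2 pred=T actual=T -> ctr[2]=3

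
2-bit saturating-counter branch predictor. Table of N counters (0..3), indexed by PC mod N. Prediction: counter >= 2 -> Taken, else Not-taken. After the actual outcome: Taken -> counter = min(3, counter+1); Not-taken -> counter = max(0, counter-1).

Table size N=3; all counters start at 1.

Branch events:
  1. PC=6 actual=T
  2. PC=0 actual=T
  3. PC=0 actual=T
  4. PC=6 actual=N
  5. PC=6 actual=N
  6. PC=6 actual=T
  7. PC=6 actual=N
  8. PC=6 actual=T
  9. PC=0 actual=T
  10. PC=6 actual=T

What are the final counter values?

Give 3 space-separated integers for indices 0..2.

Answer: 3 1 1

Derivation:
Ev 1: PC=6 idx=0 pred=N actual=T -> ctr[0]=2
Ev 2: PC=0 idx=0 pred=T actual=T -> ctr[0]=3
Ev 3: PC=0 idx=0 pred=T actual=T -> ctr[0]=3
Ev 4: PC=6 idx=0 pred=T actual=N -> ctr[0]=2
Ev 5: PC=6 idx=0 pred=T actual=N -> ctr[0]=1
Ev 6: PC=6 idx=0 pred=N actual=T -> ctr[0]=2
Ev 7: PC=6 idx=0 pred=T actual=N -> ctr[0]=1
Ev 8: PC=6 idx=0 pred=N actual=T -> ctr[0]=2
Ev 9: PC=0 idx=0 pred=T actual=T -> ctr[0]=3
Ev 10: PC=6 idx=0 pred=T actual=T -> ctr[0]=3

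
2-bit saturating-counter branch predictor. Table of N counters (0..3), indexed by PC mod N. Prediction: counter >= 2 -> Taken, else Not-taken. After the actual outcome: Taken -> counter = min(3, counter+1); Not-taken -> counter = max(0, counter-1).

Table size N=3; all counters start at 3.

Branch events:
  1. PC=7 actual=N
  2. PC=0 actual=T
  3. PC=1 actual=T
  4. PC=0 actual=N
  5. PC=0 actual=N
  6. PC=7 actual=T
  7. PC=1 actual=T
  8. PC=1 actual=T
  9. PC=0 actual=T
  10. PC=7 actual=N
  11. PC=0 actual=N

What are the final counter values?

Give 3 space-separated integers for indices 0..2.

Answer: 1 2 3

Derivation:
Ev 1: PC=7 idx=1 pred=T actual=N -> ctr[1]=2
Ev 2: PC=0 idx=0 pred=T actual=T -> ctr[0]=3
Ev 3: PC=1 idx=1 pred=T actual=T -> ctr[1]=3
Ev 4: PC=0 idx=0 pred=T actual=N -> ctr[0]=2
Ev 5: PC=0 idx=0 pred=T actual=N -> ctr[0]=1
Ev 6: PC=7 idx=1 pred=T actual=T -> ctr[1]=3
Ev 7: PC=1 idx=1 pred=T actual=T -> ctr[1]=3
Ev 8: PC=1 idx=1 pred=T actual=T -> ctr[1]=3
Ev 9: PC=0 idx=0 pred=N actual=T -> ctr[0]=2
Ev 10: PC=7 idx=1 pred=T actual=N -> ctr[1]=2
Ev 11: PC=0 idx=0 pred=T actual=N -> ctr[0]=1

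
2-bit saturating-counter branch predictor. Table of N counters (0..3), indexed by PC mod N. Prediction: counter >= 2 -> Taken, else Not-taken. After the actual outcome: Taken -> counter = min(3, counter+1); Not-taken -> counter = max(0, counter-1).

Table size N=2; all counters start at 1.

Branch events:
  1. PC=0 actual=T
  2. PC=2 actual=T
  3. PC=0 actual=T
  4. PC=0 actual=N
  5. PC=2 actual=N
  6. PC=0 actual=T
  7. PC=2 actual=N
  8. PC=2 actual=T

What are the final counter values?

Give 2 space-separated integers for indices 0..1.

Ev 1: PC=0 idx=0 pred=N actual=T -> ctr[0]=2
Ev 2: PC=2 idx=0 pred=T actual=T -> ctr[0]=3
Ev 3: PC=0 idx=0 pred=T actual=T -> ctr[0]=3
Ev 4: PC=0 idx=0 pred=T actual=N -> ctr[0]=2
Ev 5: PC=2 idx=0 pred=T actual=N -> ctr[0]=1
Ev 6: PC=0 idx=0 pred=N actual=T -> ctr[0]=2
Ev 7: PC=2 idx=0 pred=T actual=N -> ctr[0]=1
Ev 8: PC=2 idx=0 pred=N actual=T -> ctr[0]=2

Answer: 2 1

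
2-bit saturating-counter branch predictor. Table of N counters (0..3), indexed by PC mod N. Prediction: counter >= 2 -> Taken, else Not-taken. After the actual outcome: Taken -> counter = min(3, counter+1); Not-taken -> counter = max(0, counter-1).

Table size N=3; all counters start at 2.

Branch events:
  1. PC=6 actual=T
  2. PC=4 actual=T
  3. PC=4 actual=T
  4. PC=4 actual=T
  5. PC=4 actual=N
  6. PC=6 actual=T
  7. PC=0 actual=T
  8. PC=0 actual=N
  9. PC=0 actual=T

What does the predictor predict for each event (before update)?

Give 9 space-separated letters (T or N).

Answer: T T T T T T T T T

Derivation:
Ev 1: PC=6 idx=0 pred=T actual=T -> ctr[0]=3
Ev 2: PC=4 idx=1 pred=T actual=T -> ctr[1]=3
Ev 3: PC=4 idx=1 pred=T actual=T -> ctr[1]=3
Ev 4: PC=4 idx=1 pred=T actual=T -> ctr[1]=3
Ev 5: PC=4 idx=1 pred=T actual=N -> ctr[1]=2
Ev 6: PC=6 idx=0 pred=T actual=T -> ctr[0]=3
Ev 7: PC=0 idx=0 pred=T actual=T -> ctr[0]=3
Ev 8: PC=0 idx=0 pred=T actual=N -> ctr[0]=2
Ev 9: PC=0 idx=0 pred=T actual=T -> ctr[0]=3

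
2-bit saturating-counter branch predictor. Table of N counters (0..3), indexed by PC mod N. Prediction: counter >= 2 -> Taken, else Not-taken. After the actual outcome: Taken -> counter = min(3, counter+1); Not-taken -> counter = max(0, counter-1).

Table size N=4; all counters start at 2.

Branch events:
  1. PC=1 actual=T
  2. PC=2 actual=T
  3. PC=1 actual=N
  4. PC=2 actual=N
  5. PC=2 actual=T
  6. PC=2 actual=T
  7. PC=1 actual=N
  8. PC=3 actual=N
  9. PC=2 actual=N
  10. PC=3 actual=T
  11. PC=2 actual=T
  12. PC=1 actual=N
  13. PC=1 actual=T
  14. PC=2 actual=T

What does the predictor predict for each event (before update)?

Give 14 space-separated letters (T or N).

Answer: T T T T T T T T T N T N N T

Derivation:
Ev 1: PC=1 idx=1 pred=T actual=T -> ctr[1]=3
Ev 2: PC=2 idx=2 pred=T actual=T -> ctr[2]=3
Ev 3: PC=1 idx=1 pred=T actual=N -> ctr[1]=2
Ev 4: PC=2 idx=2 pred=T actual=N -> ctr[2]=2
Ev 5: PC=2 idx=2 pred=T actual=T -> ctr[2]=3
Ev 6: PC=2 idx=2 pred=T actual=T -> ctr[2]=3
Ev 7: PC=1 idx=1 pred=T actual=N -> ctr[1]=1
Ev 8: PC=3 idx=3 pred=T actual=N -> ctr[3]=1
Ev 9: PC=2 idx=2 pred=T actual=N -> ctr[2]=2
Ev 10: PC=3 idx=3 pred=N actual=T -> ctr[3]=2
Ev 11: PC=2 idx=2 pred=T actual=T -> ctr[2]=3
Ev 12: PC=1 idx=1 pred=N actual=N -> ctr[1]=0
Ev 13: PC=1 idx=1 pred=N actual=T -> ctr[1]=1
Ev 14: PC=2 idx=2 pred=T actual=T -> ctr[2]=3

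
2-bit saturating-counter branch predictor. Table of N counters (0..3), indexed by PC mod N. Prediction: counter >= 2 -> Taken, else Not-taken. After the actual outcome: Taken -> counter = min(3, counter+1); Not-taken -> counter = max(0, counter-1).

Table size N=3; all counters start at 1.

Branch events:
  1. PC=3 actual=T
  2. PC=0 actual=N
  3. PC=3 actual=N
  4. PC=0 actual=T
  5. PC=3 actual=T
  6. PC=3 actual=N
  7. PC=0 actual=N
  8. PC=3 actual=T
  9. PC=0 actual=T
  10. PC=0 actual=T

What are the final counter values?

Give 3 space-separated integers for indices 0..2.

Ev 1: PC=3 idx=0 pred=N actual=T -> ctr[0]=2
Ev 2: PC=0 idx=0 pred=T actual=N -> ctr[0]=1
Ev 3: PC=3 idx=0 pred=N actual=N -> ctr[0]=0
Ev 4: PC=0 idx=0 pred=N actual=T -> ctr[0]=1
Ev 5: PC=3 idx=0 pred=N actual=T -> ctr[0]=2
Ev 6: PC=3 idx=0 pred=T actual=N -> ctr[0]=1
Ev 7: PC=0 idx=0 pred=N actual=N -> ctr[0]=0
Ev 8: PC=3 idx=0 pred=N actual=T -> ctr[0]=1
Ev 9: PC=0 idx=0 pred=N actual=T -> ctr[0]=2
Ev 10: PC=0 idx=0 pred=T actual=T -> ctr[0]=3

Answer: 3 1 1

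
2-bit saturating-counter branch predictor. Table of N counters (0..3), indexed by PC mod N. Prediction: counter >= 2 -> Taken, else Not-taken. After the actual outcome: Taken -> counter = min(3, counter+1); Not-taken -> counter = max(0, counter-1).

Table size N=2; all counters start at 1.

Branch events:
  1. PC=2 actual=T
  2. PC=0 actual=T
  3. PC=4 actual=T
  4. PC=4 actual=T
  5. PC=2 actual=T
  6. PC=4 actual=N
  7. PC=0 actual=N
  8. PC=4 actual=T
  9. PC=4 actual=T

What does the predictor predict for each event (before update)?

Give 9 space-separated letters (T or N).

Answer: N T T T T T T N T

Derivation:
Ev 1: PC=2 idx=0 pred=N actual=T -> ctr[0]=2
Ev 2: PC=0 idx=0 pred=T actual=T -> ctr[0]=3
Ev 3: PC=4 idx=0 pred=T actual=T -> ctr[0]=3
Ev 4: PC=4 idx=0 pred=T actual=T -> ctr[0]=3
Ev 5: PC=2 idx=0 pred=T actual=T -> ctr[0]=3
Ev 6: PC=4 idx=0 pred=T actual=N -> ctr[0]=2
Ev 7: PC=0 idx=0 pred=T actual=N -> ctr[0]=1
Ev 8: PC=4 idx=0 pred=N actual=T -> ctr[0]=2
Ev 9: PC=4 idx=0 pred=T actual=T -> ctr[0]=3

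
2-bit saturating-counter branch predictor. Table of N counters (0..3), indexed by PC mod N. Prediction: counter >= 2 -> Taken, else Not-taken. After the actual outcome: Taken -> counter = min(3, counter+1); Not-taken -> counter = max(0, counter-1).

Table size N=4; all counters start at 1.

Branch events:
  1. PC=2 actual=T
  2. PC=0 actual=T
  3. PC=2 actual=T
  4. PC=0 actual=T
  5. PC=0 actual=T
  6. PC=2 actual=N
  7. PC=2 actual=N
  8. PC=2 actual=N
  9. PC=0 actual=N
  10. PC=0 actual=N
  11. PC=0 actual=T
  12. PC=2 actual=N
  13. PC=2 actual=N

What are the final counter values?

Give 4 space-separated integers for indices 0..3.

Answer: 2 1 0 1

Derivation:
Ev 1: PC=2 idx=2 pred=N actual=T -> ctr[2]=2
Ev 2: PC=0 idx=0 pred=N actual=T -> ctr[0]=2
Ev 3: PC=2 idx=2 pred=T actual=T -> ctr[2]=3
Ev 4: PC=0 idx=0 pred=T actual=T -> ctr[0]=3
Ev 5: PC=0 idx=0 pred=T actual=T -> ctr[0]=3
Ev 6: PC=2 idx=2 pred=T actual=N -> ctr[2]=2
Ev 7: PC=2 idx=2 pred=T actual=N -> ctr[2]=1
Ev 8: PC=2 idx=2 pred=N actual=N -> ctr[2]=0
Ev 9: PC=0 idx=0 pred=T actual=N -> ctr[0]=2
Ev 10: PC=0 idx=0 pred=T actual=N -> ctr[0]=1
Ev 11: PC=0 idx=0 pred=N actual=T -> ctr[0]=2
Ev 12: PC=2 idx=2 pred=N actual=N -> ctr[2]=0
Ev 13: PC=2 idx=2 pred=N actual=N -> ctr[2]=0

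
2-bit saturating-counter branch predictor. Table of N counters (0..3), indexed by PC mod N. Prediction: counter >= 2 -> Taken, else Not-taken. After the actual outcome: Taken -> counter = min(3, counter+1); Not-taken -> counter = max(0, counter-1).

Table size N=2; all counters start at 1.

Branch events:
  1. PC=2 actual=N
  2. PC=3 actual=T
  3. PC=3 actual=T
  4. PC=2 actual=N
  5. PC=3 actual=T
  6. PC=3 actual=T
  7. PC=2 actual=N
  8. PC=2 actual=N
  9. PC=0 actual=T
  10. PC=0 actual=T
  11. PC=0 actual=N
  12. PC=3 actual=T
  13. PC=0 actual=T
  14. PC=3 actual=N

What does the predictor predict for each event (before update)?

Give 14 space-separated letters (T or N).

Answer: N N T N T T N N N N T T N T

Derivation:
Ev 1: PC=2 idx=0 pred=N actual=N -> ctr[0]=0
Ev 2: PC=3 idx=1 pred=N actual=T -> ctr[1]=2
Ev 3: PC=3 idx=1 pred=T actual=T -> ctr[1]=3
Ev 4: PC=2 idx=0 pred=N actual=N -> ctr[0]=0
Ev 5: PC=3 idx=1 pred=T actual=T -> ctr[1]=3
Ev 6: PC=3 idx=1 pred=T actual=T -> ctr[1]=3
Ev 7: PC=2 idx=0 pred=N actual=N -> ctr[0]=0
Ev 8: PC=2 idx=0 pred=N actual=N -> ctr[0]=0
Ev 9: PC=0 idx=0 pred=N actual=T -> ctr[0]=1
Ev 10: PC=0 idx=0 pred=N actual=T -> ctr[0]=2
Ev 11: PC=0 idx=0 pred=T actual=N -> ctr[0]=1
Ev 12: PC=3 idx=1 pred=T actual=T -> ctr[1]=3
Ev 13: PC=0 idx=0 pred=N actual=T -> ctr[0]=2
Ev 14: PC=3 idx=1 pred=T actual=N -> ctr[1]=2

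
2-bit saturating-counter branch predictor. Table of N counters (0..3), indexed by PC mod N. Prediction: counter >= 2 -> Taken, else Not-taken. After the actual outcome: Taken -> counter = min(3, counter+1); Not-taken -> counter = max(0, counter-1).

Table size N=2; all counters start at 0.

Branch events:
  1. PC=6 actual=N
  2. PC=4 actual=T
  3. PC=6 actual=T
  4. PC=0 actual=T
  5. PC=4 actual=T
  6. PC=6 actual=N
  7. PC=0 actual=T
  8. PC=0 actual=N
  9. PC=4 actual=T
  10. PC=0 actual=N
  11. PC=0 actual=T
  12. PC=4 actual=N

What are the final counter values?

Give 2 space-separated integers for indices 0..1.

Ev 1: PC=6 idx=0 pred=N actual=N -> ctr[0]=0
Ev 2: PC=4 idx=0 pred=N actual=T -> ctr[0]=1
Ev 3: PC=6 idx=0 pred=N actual=T -> ctr[0]=2
Ev 4: PC=0 idx=0 pred=T actual=T -> ctr[0]=3
Ev 5: PC=4 idx=0 pred=T actual=T -> ctr[0]=3
Ev 6: PC=6 idx=0 pred=T actual=N -> ctr[0]=2
Ev 7: PC=0 idx=0 pred=T actual=T -> ctr[0]=3
Ev 8: PC=0 idx=0 pred=T actual=N -> ctr[0]=2
Ev 9: PC=4 idx=0 pred=T actual=T -> ctr[0]=3
Ev 10: PC=0 idx=0 pred=T actual=N -> ctr[0]=2
Ev 11: PC=0 idx=0 pred=T actual=T -> ctr[0]=3
Ev 12: PC=4 idx=0 pred=T actual=N -> ctr[0]=2

Answer: 2 0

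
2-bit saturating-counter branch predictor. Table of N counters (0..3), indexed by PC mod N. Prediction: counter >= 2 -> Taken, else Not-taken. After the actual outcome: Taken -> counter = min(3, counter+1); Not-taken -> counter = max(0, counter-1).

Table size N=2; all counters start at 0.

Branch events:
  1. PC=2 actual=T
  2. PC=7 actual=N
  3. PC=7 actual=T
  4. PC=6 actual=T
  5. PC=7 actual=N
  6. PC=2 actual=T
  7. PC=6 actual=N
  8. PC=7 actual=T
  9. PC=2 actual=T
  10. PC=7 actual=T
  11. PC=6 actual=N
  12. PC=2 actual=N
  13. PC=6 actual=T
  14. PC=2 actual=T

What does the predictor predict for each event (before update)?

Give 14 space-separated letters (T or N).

Ev 1: PC=2 idx=0 pred=N actual=T -> ctr[0]=1
Ev 2: PC=7 idx=1 pred=N actual=N -> ctr[1]=0
Ev 3: PC=7 idx=1 pred=N actual=T -> ctr[1]=1
Ev 4: PC=6 idx=0 pred=N actual=T -> ctr[0]=2
Ev 5: PC=7 idx=1 pred=N actual=N -> ctr[1]=0
Ev 6: PC=2 idx=0 pred=T actual=T -> ctr[0]=3
Ev 7: PC=6 idx=0 pred=T actual=N -> ctr[0]=2
Ev 8: PC=7 idx=1 pred=N actual=T -> ctr[1]=1
Ev 9: PC=2 idx=0 pred=T actual=T -> ctr[0]=3
Ev 10: PC=7 idx=1 pred=N actual=T -> ctr[1]=2
Ev 11: PC=6 idx=0 pred=T actual=N -> ctr[0]=2
Ev 12: PC=2 idx=0 pred=T actual=N -> ctr[0]=1
Ev 13: PC=6 idx=0 pred=N actual=T -> ctr[0]=2
Ev 14: PC=2 idx=0 pred=T actual=T -> ctr[0]=3

Answer: N N N N N T T N T N T T N T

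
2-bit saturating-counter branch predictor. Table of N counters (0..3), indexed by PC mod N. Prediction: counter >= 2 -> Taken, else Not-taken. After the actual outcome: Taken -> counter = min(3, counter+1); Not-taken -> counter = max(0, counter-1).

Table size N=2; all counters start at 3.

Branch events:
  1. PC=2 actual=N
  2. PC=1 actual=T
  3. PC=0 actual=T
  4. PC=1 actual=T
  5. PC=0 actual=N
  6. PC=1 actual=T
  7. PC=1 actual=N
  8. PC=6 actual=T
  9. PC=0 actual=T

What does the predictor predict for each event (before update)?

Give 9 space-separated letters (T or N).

Answer: T T T T T T T T T

Derivation:
Ev 1: PC=2 idx=0 pred=T actual=N -> ctr[0]=2
Ev 2: PC=1 idx=1 pred=T actual=T -> ctr[1]=3
Ev 3: PC=0 idx=0 pred=T actual=T -> ctr[0]=3
Ev 4: PC=1 idx=1 pred=T actual=T -> ctr[1]=3
Ev 5: PC=0 idx=0 pred=T actual=N -> ctr[0]=2
Ev 6: PC=1 idx=1 pred=T actual=T -> ctr[1]=3
Ev 7: PC=1 idx=1 pred=T actual=N -> ctr[1]=2
Ev 8: PC=6 idx=0 pred=T actual=T -> ctr[0]=3
Ev 9: PC=0 idx=0 pred=T actual=T -> ctr[0]=3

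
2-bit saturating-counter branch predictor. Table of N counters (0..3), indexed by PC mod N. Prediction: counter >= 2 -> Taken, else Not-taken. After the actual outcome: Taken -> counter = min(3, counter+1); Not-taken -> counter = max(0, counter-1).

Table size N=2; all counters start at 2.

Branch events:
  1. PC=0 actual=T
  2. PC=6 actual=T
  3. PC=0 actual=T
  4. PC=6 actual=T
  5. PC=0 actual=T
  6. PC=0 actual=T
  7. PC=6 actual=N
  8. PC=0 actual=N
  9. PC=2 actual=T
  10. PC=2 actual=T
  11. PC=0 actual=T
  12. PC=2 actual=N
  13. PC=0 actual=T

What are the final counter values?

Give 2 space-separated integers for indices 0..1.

Answer: 3 2

Derivation:
Ev 1: PC=0 idx=0 pred=T actual=T -> ctr[0]=3
Ev 2: PC=6 idx=0 pred=T actual=T -> ctr[0]=3
Ev 3: PC=0 idx=0 pred=T actual=T -> ctr[0]=3
Ev 4: PC=6 idx=0 pred=T actual=T -> ctr[0]=3
Ev 5: PC=0 idx=0 pred=T actual=T -> ctr[0]=3
Ev 6: PC=0 idx=0 pred=T actual=T -> ctr[0]=3
Ev 7: PC=6 idx=0 pred=T actual=N -> ctr[0]=2
Ev 8: PC=0 idx=0 pred=T actual=N -> ctr[0]=1
Ev 9: PC=2 idx=0 pred=N actual=T -> ctr[0]=2
Ev 10: PC=2 idx=0 pred=T actual=T -> ctr[0]=3
Ev 11: PC=0 idx=0 pred=T actual=T -> ctr[0]=3
Ev 12: PC=2 idx=0 pred=T actual=N -> ctr[0]=2
Ev 13: PC=0 idx=0 pred=T actual=T -> ctr[0]=3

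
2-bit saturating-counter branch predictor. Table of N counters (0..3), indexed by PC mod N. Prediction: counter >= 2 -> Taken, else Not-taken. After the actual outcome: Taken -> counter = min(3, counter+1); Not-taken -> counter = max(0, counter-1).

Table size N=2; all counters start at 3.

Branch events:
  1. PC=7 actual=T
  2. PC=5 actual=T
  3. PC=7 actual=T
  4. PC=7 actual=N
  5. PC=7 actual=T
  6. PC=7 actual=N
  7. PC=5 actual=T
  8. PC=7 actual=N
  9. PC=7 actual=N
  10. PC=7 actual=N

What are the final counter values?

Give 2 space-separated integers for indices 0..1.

Ev 1: PC=7 idx=1 pred=T actual=T -> ctr[1]=3
Ev 2: PC=5 idx=1 pred=T actual=T -> ctr[1]=3
Ev 3: PC=7 idx=1 pred=T actual=T -> ctr[1]=3
Ev 4: PC=7 idx=1 pred=T actual=N -> ctr[1]=2
Ev 5: PC=7 idx=1 pred=T actual=T -> ctr[1]=3
Ev 6: PC=7 idx=1 pred=T actual=N -> ctr[1]=2
Ev 7: PC=5 idx=1 pred=T actual=T -> ctr[1]=3
Ev 8: PC=7 idx=1 pred=T actual=N -> ctr[1]=2
Ev 9: PC=7 idx=1 pred=T actual=N -> ctr[1]=1
Ev 10: PC=7 idx=1 pred=N actual=N -> ctr[1]=0

Answer: 3 0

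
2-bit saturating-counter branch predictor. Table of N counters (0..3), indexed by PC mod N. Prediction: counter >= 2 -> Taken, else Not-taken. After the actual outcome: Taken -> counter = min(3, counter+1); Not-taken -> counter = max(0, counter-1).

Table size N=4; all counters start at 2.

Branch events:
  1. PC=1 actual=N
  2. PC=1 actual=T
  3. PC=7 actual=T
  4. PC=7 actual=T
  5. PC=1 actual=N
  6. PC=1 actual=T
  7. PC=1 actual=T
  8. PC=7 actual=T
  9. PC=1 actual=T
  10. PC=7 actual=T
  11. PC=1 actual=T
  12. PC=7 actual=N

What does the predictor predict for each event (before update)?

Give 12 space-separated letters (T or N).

Answer: T N T T T N T T T T T T

Derivation:
Ev 1: PC=1 idx=1 pred=T actual=N -> ctr[1]=1
Ev 2: PC=1 idx=1 pred=N actual=T -> ctr[1]=2
Ev 3: PC=7 idx=3 pred=T actual=T -> ctr[3]=3
Ev 4: PC=7 idx=3 pred=T actual=T -> ctr[3]=3
Ev 5: PC=1 idx=1 pred=T actual=N -> ctr[1]=1
Ev 6: PC=1 idx=1 pred=N actual=T -> ctr[1]=2
Ev 7: PC=1 idx=1 pred=T actual=T -> ctr[1]=3
Ev 8: PC=7 idx=3 pred=T actual=T -> ctr[3]=3
Ev 9: PC=1 idx=1 pred=T actual=T -> ctr[1]=3
Ev 10: PC=7 idx=3 pred=T actual=T -> ctr[3]=3
Ev 11: PC=1 idx=1 pred=T actual=T -> ctr[1]=3
Ev 12: PC=7 idx=3 pred=T actual=N -> ctr[3]=2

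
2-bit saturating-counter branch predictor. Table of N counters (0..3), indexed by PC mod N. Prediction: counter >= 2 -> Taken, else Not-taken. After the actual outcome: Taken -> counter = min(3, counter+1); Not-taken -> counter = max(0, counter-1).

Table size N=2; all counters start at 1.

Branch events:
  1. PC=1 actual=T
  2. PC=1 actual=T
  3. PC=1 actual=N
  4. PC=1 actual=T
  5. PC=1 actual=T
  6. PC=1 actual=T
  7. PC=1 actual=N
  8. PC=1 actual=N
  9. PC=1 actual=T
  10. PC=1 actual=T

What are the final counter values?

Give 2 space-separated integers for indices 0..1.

Ev 1: PC=1 idx=1 pred=N actual=T -> ctr[1]=2
Ev 2: PC=1 idx=1 pred=T actual=T -> ctr[1]=3
Ev 3: PC=1 idx=1 pred=T actual=N -> ctr[1]=2
Ev 4: PC=1 idx=1 pred=T actual=T -> ctr[1]=3
Ev 5: PC=1 idx=1 pred=T actual=T -> ctr[1]=3
Ev 6: PC=1 idx=1 pred=T actual=T -> ctr[1]=3
Ev 7: PC=1 idx=1 pred=T actual=N -> ctr[1]=2
Ev 8: PC=1 idx=1 pred=T actual=N -> ctr[1]=1
Ev 9: PC=1 idx=1 pred=N actual=T -> ctr[1]=2
Ev 10: PC=1 idx=1 pred=T actual=T -> ctr[1]=3

Answer: 1 3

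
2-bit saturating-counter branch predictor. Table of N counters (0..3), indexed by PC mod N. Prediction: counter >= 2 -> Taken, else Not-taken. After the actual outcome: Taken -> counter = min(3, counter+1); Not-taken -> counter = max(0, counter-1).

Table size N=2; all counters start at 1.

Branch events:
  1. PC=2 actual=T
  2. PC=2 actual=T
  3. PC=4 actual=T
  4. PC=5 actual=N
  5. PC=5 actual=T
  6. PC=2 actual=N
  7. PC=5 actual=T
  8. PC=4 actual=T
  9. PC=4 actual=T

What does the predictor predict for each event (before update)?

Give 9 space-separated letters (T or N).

Answer: N T T N N T N T T

Derivation:
Ev 1: PC=2 idx=0 pred=N actual=T -> ctr[0]=2
Ev 2: PC=2 idx=0 pred=T actual=T -> ctr[0]=3
Ev 3: PC=4 idx=0 pred=T actual=T -> ctr[0]=3
Ev 4: PC=5 idx=1 pred=N actual=N -> ctr[1]=0
Ev 5: PC=5 idx=1 pred=N actual=T -> ctr[1]=1
Ev 6: PC=2 idx=0 pred=T actual=N -> ctr[0]=2
Ev 7: PC=5 idx=1 pred=N actual=T -> ctr[1]=2
Ev 8: PC=4 idx=0 pred=T actual=T -> ctr[0]=3
Ev 9: PC=4 idx=0 pred=T actual=T -> ctr[0]=3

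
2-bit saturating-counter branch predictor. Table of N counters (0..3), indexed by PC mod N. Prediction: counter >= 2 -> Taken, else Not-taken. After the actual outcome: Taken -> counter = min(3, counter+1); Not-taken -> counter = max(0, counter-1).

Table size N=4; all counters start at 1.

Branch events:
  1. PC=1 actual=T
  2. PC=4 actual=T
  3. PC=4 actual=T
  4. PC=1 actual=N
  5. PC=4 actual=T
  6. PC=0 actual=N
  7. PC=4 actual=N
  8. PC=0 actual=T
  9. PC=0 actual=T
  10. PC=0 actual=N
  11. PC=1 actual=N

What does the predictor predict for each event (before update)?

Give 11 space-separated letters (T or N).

Ev 1: PC=1 idx=1 pred=N actual=T -> ctr[1]=2
Ev 2: PC=4 idx=0 pred=N actual=T -> ctr[0]=2
Ev 3: PC=4 idx=0 pred=T actual=T -> ctr[0]=3
Ev 4: PC=1 idx=1 pred=T actual=N -> ctr[1]=1
Ev 5: PC=4 idx=0 pred=T actual=T -> ctr[0]=3
Ev 6: PC=0 idx=0 pred=T actual=N -> ctr[0]=2
Ev 7: PC=4 idx=0 pred=T actual=N -> ctr[0]=1
Ev 8: PC=0 idx=0 pred=N actual=T -> ctr[0]=2
Ev 9: PC=0 idx=0 pred=T actual=T -> ctr[0]=3
Ev 10: PC=0 idx=0 pred=T actual=N -> ctr[0]=2
Ev 11: PC=1 idx=1 pred=N actual=N -> ctr[1]=0

Answer: N N T T T T T N T T N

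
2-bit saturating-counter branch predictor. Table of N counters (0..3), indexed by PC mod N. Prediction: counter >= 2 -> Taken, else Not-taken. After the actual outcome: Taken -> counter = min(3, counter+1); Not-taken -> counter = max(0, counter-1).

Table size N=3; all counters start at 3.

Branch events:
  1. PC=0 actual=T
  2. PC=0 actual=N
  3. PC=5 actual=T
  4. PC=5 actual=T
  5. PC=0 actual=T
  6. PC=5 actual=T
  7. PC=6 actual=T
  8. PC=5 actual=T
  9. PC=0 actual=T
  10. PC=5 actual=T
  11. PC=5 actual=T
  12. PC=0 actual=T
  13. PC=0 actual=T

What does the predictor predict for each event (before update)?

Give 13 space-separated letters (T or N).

Answer: T T T T T T T T T T T T T

Derivation:
Ev 1: PC=0 idx=0 pred=T actual=T -> ctr[0]=3
Ev 2: PC=0 idx=0 pred=T actual=N -> ctr[0]=2
Ev 3: PC=5 idx=2 pred=T actual=T -> ctr[2]=3
Ev 4: PC=5 idx=2 pred=T actual=T -> ctr[2]=3
Ev 5: PC=0 idx=0 pred=T actual=T -> ctr[0]=3
Ev 6: PC=5 idx=2 pred=T actual=T -> ctr[2]=3
Ev 7: PC=6 idx=0 pred=T actual=T -> ctr[0]=3
Ev 8: PC=5 idx=2 pred=T actual=T -> ctr[2]=3
Ev 9: PC=0 idx=0 pred=T actual=T -> ctr[0]=3
Ev 10: PC=5 idx=2 pred=T actual=T -> ctr[2]=3
Ev 11: PC=5 idx=2 pred=T actual=T -> ctr[2]=3
Ev 12: PC=0 idx=0 pred=T actual=T -> ctr[0]=3
Ev 13: PC=0 idx=0 pred=T actual=T -> ctr[0]=3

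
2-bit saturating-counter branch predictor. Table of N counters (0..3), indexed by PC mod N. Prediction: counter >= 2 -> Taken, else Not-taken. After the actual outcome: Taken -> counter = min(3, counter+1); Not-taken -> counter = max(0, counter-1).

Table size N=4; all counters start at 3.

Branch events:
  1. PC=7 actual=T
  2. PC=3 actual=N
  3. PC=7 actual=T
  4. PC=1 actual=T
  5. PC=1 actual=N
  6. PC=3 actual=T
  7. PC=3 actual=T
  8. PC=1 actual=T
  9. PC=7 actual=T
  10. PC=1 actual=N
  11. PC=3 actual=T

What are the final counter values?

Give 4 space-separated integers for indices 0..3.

Answer: 3 2 3 3

Derivation:
Ev 1: PC=7 idx=3 pred=T actual=T -> ctr[3]=3
Ev 2: PC=3 idx=3 pred=T actual=N -> ctr[3]=2
Ev 3: PC=7 idx=3 pred=T actual=T -> ctr[3]=3
Ev 4: PC=1 idx=1 pred=T actual=T -> ctr[1]=3
Ev 5: PC=1 idx=1 pred=T actual=N -> ctr[1]=2
Ev 6: PC=3 idx=3 pred=T actual=T -> ctr[3]=3
Ev 7: PC=3 idx=3 pred=T actual=T -> ctr[3]=3
Ev 8: PC=1 idx=1 pred=T actual=T -> ctr[1]=3
Ev 9: PC=7 idx=3 pred=T actual=T -> ctr[3]=3
Ev 10: PC=1 idx=1 pred=T actual=N -> ctr[1]=2
Ev 11: PC=3 idx=3 pred=T actual=T -> ctr[3]=3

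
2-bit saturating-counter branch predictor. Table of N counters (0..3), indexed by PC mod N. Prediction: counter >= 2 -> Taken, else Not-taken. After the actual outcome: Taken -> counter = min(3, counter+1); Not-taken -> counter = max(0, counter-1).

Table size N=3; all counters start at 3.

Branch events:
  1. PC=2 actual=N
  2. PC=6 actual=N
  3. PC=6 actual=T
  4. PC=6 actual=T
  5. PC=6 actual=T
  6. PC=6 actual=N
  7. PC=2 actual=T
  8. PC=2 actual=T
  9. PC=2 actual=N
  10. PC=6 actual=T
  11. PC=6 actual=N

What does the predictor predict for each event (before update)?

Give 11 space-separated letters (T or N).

Answer: T T T T T T T T T T T

Derivation:
Ev 1: PC=2 idx=2 pred=T actual=N -> ctr[2]=2
Ev 2: PC=6 idx=0 pred=T actual=N -> ctr[0]=2
Ev 3: PC=6 idx=0 pred=T actual=T -> ctr[0]=3
Ev 4: PC=6 idx=0 pred=T actual=T -> ctr[0]=3
Ev 5: PC=6 idx=0 pred=T actual=T -> ctr[0]=3
Ev 6: PC=6 idx=0 pred=T actual=N -> ctr[0]=2
Ev 7: PC=2 idx=2 pred=T actual=T -> ctr[2]=3
Ev 8: PC=2 idx=2 pred=T actual=T -> ctr[2]=3
Ev 9: PC=2 idx=2 pred=T actual=N -> ctr[2]=2
Ev 10: PC=6 idx=0 pred=T actual=T -> ctr[0]=3
Ev 11: PC=6 idx=0 pred=T actual=N -> ctr[0]=2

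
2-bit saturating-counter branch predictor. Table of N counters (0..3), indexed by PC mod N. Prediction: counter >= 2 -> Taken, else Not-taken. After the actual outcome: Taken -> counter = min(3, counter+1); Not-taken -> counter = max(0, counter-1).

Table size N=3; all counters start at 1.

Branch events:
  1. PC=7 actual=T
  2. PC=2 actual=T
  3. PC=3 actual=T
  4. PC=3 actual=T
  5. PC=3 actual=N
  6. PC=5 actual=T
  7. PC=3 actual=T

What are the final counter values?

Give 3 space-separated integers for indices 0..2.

Ev 1: PC=7 idx=1 pred=N actual=T -> ctr[1]=2
Ev 2: PC=2 idx=2 pred=N actual=T -> ctr[2]=2
Ev 3: PC=3 idx=0 pred=N actual=T -> ctr[0]=2
Ev 4: PC=3 idx=0 pred=T actual=T -> ctr[0]=3
Ev 5: PC=3 idx=0 pred=T actual=N -> ctr[0]=2
Ev 6: PC=5 idx=2 pred=T actual=T -> ctr[2]=3
Ev 7: PC=3 idx=0 pred=T actual=T -> ctr[0]=3

Answer: 3 2 3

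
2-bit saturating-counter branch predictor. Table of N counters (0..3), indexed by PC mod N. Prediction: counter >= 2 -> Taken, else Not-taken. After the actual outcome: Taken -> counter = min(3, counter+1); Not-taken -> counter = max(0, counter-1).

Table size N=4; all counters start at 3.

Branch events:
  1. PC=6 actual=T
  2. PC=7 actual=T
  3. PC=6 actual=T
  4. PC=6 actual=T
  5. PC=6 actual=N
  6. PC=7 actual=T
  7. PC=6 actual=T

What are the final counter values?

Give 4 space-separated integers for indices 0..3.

Ev 1: PC=6 idx=2 pred=T actual=T -> ctr[2]=3
Ev 2: PC=7 idx=3 pred=T actual=T -> ctr[3]=3
Ev 3: PC=6 idx=2 pred=T actual=T -> ctr[2]=3
Ev 4: PC=6 idx=2 pred=T actual=T -> ctr[2]=3
Ev 5: PC=6 idx=2 pred=T actual=N -> ctr[2]=2
Ev 6: PC=7 idx=3 pred=T actual=T -> ctr[3]=3
Ev 7: PC=6 idx=2 pred=T actual=T -> ctr[2]=3

Answer: 3 3 3 3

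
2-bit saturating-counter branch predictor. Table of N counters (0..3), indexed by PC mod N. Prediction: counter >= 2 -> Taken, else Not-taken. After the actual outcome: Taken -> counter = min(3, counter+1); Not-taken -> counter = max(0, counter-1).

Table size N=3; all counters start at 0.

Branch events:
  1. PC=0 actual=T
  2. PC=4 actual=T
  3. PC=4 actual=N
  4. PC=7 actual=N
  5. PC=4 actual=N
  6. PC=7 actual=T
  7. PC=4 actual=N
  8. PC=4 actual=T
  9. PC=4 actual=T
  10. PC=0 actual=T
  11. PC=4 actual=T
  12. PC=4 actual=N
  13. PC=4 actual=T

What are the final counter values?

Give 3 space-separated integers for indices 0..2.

Ev 1: PC=0 idx=0 pred=N actual=T -> ctr[0]=1
Ev 2: PC=4 idx=1 pred=N actual=T -> ctr[1]=1
Ev 3: PC=4 idx=1 pred=N actual=N -> ctr[1]=0
Ev 4: PC=7 idx=1 pred=N actual=N -> ctr[1]=0
Ev 5: PC=4 idx=1 pred=N actual=N -> ctr[1]=0
Ev 6: PC=7 idx=1 pred=N actual=T -> ctr[1]=1
Ev 7: PC=4 idx=1 pred=N actual=N -> ctr[1]=0
Ev 8: PC=4 idx=1 pred=N actual=T -> ctr[1]=1
Ev 9: PC=4 idx=1 pred=N actual=T -> ctr[1]=2
Ev 10: PC=0 idx=0 pred=N actual=T -> ctr[0]=2
Ev 11: PC=4 idx=1 pred=T actual=T -> ctr[1]=3
Ev 12: PC=4 idx=1 pred=T actual=N -> ctr[1]=2
Ev 13: PC=4 idx=1 pred=T actual=T -> ctr[1]=3

Answer: 2 3 0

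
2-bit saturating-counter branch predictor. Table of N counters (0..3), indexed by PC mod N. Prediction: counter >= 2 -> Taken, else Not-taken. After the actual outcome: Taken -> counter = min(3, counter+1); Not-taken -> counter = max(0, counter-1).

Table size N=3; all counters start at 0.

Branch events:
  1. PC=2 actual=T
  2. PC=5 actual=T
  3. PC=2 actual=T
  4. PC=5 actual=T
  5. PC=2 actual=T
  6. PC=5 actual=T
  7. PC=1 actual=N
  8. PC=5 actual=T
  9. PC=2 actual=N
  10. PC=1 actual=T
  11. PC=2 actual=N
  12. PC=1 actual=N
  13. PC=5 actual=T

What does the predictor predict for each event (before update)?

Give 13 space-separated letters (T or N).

Answer: N N T T T T N T T N T N N

Derivation:
Ev 1: PC=2 idx=2 pred=N actual=T -> ctr[2]=1
Ev 2: PC=5 idx=2 pred=N actual=T -> ctr[2]=2
Ev 3: PC=2 idx=2 pred=T actual=T -> ctr[2]=3
Ev 4: PC=5 idx=2 pred=T actual=T -> ctr[2]=3
Ev 5: PC=2 idx=2 pred=T actual=T -> ctr[2]=3
Ev 6: PC=5 idx=2 pred=T actual=T -> ctr[2]=3
Ev 7: PC=1 idx=1 pred=N actual=N -> ctr[1]=0
Ev 8: PC=5 idx=2 pred=T actual=T -> ctr[2]=3
Ev 9: PC=2 idx=2 pred=T actual=N -> ctr[2]=2
Ev 10: PC=1 idx=1 pred=N actual=T -> ctr[1]=1
Ev 11: PC=2 idx=2 pred=T actual=N -> ctr[2]=1
Ev 12: PC=1 idx=1 pred=N actual=N -> ctr[1]=0
Ev 13: PC=5 idx=2 pred=N actual=T -> ctr[2]=2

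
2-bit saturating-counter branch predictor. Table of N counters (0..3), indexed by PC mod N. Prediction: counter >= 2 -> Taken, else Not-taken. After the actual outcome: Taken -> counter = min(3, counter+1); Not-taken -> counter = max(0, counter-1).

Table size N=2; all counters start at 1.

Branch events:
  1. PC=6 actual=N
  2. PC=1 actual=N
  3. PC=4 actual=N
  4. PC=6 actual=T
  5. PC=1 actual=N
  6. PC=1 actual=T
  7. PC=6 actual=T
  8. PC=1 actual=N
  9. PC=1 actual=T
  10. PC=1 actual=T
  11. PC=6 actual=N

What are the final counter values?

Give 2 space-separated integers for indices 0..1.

Ev 1: PC=6 idx=0 pred=N actual=N -> ctr[0]=0
Ev 2: PC=1 idx=1 pred=N actual=N -> ctr[1]=0
Ev 3: PC=4 idx=0 pred=N actual=N -> ctr[0]=0
Ev 4: PC=6 idx=0 pred=N actual=T -> ctr[0]=1
Ev 5: PC=1 idx=1 pred=N actual=N -> ctr[1]=0
Ev 6: PC=1 idx=1 pred=N actual=T -> ctr[1]=1
Ev 7: PC=6 idx=0 pred=N actual=T -> ctr[0]=2
Ev 8: PC=1 idx=1 pred=N actual=N -> ctr[1]=0
Ev 9: PC=1 idx=1 pred=N actual=T -> ctr[1]=1
Ev 10: PC=1 idx=1 pred=N actual=T -> ctr[1]=2
Ev 11: PC=6 idx=0 pred=T actual=N -> ctr[0]=1

Answer: 1 2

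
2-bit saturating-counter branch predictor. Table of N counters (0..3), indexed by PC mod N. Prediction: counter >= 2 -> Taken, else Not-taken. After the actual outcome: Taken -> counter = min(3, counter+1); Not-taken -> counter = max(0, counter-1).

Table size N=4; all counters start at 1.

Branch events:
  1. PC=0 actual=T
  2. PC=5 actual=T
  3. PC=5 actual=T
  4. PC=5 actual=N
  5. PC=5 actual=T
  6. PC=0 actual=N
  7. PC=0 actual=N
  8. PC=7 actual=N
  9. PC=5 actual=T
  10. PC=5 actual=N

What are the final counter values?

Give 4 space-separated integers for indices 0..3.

Answer: 0 2 1 0

Derivation:
Ev 1: PC=0 idx=0 pred=N actual=T -> ctr[0]=2
Ev 2: PC=5 idx=1 pred=N actual=T -> ctr[1]=2
Ev 3: PC=5 idx=1 pred=T actual=T -> ctr[1]=3
Ev 4: PC=5 idx=1 pred=T actual=N -> ctr[1]=2
Ev 5: PC=5 idx=1 pred=T actual=T -> ctr[1]=3
Ev 6: PC=0 idx=0 pred=T actual=N -> ctr[0]=1
Ev 7: PC=0 idx=0 pred=N actual=N -> ctr[0]=0
Ev 8: PC=7 idx=3 pred=N actual=N -> ctr[3]=0
Ev 9: PC=5 idx=1 pred=T actual=T -> ctr[1]=3
Ev 10: PC=5 idx=1 pred=T actual=N -> ctr[1]=2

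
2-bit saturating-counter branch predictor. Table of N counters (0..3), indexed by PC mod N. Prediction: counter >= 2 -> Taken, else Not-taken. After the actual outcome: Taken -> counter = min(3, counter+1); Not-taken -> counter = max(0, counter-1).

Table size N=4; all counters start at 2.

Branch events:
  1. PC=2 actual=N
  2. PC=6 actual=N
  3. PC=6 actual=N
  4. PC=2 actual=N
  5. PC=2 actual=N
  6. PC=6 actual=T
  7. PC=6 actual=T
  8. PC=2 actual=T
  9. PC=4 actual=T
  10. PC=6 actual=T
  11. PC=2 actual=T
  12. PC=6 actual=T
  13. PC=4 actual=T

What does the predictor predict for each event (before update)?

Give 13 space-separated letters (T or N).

Answer: T N N N N N N T T T T T T

Derivation:
Ev 1: PC=2 idx=2 pred=T actual=N -> ctr[2]=1
Ev 2: PC=6 idx=2 pred=N actual=N -> ctr[2]=0
Ev 3: PC=6 idx=2 pred=N actual=N -> ctr[2]=0
Ev 4: PC=2 idx=2 pred=N actual=N -> ctr[2]=0
Ev 5: PC=2 idx=2 pred=N actual=N -> ctr[2]=0
Ev 6: PC=6 idx=2 pred=N actual=T -> ctr[2]=1
Ev 7: PC=6 idx=2 pred=N actual=T -> ctr[2]=2
Ev 8: PC=2 idx=2 pred=T actual=T -> ctr[2]=3
Ev 9: PC=4 idx=0 pred=T actual=T -> ctr[0]=3
Ev 10: PC=6 idx=2 pred=T actual=T -> ctr[2]=3
Ev 11: PC=2 idx=2 pred=T actual=T -> ctr[2]=3
Ev 12: PC=6 idx=2 pred=T actual=T -> ctr[2]=3
Ev 13: PC=4 idx=0 pred=T actual=T -> ctr[0]=3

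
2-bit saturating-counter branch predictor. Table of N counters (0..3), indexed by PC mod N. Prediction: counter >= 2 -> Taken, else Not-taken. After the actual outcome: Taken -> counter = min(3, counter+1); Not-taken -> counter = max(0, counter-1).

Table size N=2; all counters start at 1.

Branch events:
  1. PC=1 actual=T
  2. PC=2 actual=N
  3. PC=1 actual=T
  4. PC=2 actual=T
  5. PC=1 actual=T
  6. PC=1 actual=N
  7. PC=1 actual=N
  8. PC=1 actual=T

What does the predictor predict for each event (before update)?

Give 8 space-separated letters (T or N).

Ev 1: PC=1 idx=1 pred=N actual=T -> ctr[1]=2
Ev 2: PC=2 idx=0 pred=N actual=N -> ctr[0]=0
Ev 3: PC=1 idx=1 pred=T actual=T -> ctr[1]=3
Ev 4: PC=2 idx=0 pred=N actual=T -> ctr[0]=1
Ev 5: PC=1 idx=1 pred=T actual=T -> ctr[1]=3
Ev 6: PC=1 idx=1 pred=T actual=N -> ctr[1]=2
Ev 7: PC=1 idx=1 pred=T actual=N -> ctr[1]=1
Ev 8: PC=1 idx=1 pred=N actual=T -> ctr[1]=2

Answer: N N T N T T T N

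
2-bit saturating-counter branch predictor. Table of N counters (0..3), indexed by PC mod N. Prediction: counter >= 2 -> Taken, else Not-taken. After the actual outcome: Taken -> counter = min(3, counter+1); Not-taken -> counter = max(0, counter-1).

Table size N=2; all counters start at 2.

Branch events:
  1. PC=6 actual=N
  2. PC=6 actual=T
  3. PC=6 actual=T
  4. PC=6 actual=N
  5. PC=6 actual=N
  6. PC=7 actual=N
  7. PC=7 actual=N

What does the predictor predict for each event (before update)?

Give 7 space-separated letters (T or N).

Answer: T N T T T T N

Derivation:
Ev 1: PC=6 idx=0 pred=T actual=N -> ctr[0]=1
Ev 2: PC=6 idx=0 pred=N actual=T -> ctr[0]=2
Ev 3: PC=6 idx=0 pred=T actual=T -> ctr[0]=3
Ev 4: PC=6 idx=0 pred=T actual=N -> ctr[0]=2
Ev 5: PC=6 idx=0 pred=T actual=N -> ctr[0]=1
Ev 6: PC=7 idx=1 pred=T actual=N -> ctr[1]=1
Ev 7: PC=7 idx=1 pred=N actual=N -> ctr[1]=0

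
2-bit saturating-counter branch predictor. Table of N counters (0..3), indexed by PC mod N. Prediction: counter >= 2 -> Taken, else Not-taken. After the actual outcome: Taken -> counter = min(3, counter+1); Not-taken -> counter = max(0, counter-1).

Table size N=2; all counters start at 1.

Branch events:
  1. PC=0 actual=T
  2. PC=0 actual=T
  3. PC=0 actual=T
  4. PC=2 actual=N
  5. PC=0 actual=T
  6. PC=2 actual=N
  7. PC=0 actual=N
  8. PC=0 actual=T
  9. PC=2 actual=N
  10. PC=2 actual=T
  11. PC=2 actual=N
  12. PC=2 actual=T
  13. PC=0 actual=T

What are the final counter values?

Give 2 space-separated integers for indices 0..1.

Ev 1: PC=0 idx=0 pred=N actual=T -> ctr[0]=2
Ev 2: PC=0 idx=0 pred=T actual=T -> ctr[0]=3
Ev 3: PC=0 idx=0 pred=T actual=T -> ctr[0]=3
Ev 4: PC=2 idx=0 pred=T actual=N -> ctr[0]=2
Ev 5: PC=0 idx=0 pred=T actual=T -> ctr[0]=3
Ev 6: PC=2 idx=0 pred=T actual=N -> ctr[0]=2
Ev 7: PC=0 idx=0 pred=T actual=N -> ctr[0]=1
Ev 8: PC=0 idx=0 pred=N actual=T -> ctr[0]=2
Ev 9: PC=2 idx=0 pred=T actual=N -> ctr[0]=1
Ev 10: PC=2 idx=0 pred=N actual=T -> ctr[0]=2
Ev 11: PC=2 idx=0 pred=T actual=N -> ctr[0]=1
Ev 12: PC=2 idx=0 pred=N actual=T -> ctr[0]=2
Ev 13: PC=0 idx=0 pred=T actual=T -> ctr[0]=3

Answer: 3 1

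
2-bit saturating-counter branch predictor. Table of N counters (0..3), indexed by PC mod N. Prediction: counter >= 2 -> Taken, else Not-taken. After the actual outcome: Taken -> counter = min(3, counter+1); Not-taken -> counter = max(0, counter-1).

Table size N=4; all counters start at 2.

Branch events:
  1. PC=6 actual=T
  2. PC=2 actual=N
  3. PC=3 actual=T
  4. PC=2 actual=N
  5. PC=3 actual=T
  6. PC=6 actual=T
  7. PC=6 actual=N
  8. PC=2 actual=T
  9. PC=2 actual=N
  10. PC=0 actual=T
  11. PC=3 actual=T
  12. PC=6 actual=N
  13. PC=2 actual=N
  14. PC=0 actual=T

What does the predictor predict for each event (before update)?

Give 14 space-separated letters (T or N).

Answer: T T T T T N T N T T T N N T

Derivation:
Ev 1: PC=6 idx=2 pred=T actual=T -> ctr[2]=3
Ev 2: PC=2 idx=2 pred=T actual=N -> ctr[2]=2
Ev 3: PC=3 idx=3 pred=T actual=T -> ctr[3]=3
Ev 4: PC=2 idx=2 pred=T actual=N -> ctr[2]=1
Ev 5: PC=3 idx=3 pred=T actual=T -> ctr[3]=3
Ev 6: PC=6 idx=2 pred=N actual=T -> ctr[2]=2
Ev 7: PC=6 idx=2 pred=T actual=N -> ctr[2]=1
Ev 8: PC=2 idx=2 pred=N actual=T -> ctr[2]=2
Ev 9: PC=2 idx=2 pred=T actual=N -> ctr[2]=1
Ev 10: PC=0 idx=0 pred=T actual=T -> ctr[0]=3
Ev 11: PC=3 idx=3 pred=T actual=T -> ctr[3]=3
Ev 12: PC=6 idx=2 pred=N actual=N -> ctr[2]=0
Ev 13: PC=2 idx=2 pred=N actual=N -> ctr[2]=0
Ev 14: PC=0 idx=0 pred=T actual=T -> ctr[0]=3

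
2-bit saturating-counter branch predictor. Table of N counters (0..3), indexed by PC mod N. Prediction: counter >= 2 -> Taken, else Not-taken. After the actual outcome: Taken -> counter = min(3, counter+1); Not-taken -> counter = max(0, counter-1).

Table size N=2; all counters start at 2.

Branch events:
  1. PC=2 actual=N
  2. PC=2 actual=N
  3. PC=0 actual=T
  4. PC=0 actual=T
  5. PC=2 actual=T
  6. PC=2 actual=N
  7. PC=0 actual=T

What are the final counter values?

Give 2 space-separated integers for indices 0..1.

Ev 1: PC=2 idx=0 pred=T actual=N -> ctr[0]=1
Ev 2: PC=2 idx=0 pred=N actual=N -> ctr[0]=0
Ev 3: PC=0 idx=0 pred=N actual=T -> ctr[0]=1
Ev 4: PC=0 idx=0 pred=N actual=T -> ctr[0]=2
Ev 5: PC=2 idx=0 pred=T actual=T -> ctr[0]=3
Ev 6: PC=2 idx=0 pred=T actual=N -> ctr[0]=2
Ev 7: PC=0 idx=0 pred=T actual=T -> ctr[0]=3

Answer: 3 2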